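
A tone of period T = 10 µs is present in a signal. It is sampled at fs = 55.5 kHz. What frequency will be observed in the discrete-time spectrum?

11 kHz

T = 10 µs → f = 1/T = 100 kHz.
100 kHz mod fs = 44.5 kHz.
44.5 kHz > fs/2 = 27.75 kHz, folds to fs − 44.5 kHz = 11 kHz.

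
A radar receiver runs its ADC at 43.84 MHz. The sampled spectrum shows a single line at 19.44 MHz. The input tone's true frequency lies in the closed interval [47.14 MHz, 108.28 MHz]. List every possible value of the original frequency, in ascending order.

63.28 MHz, 68.24 MHz, 107.12 MHz

Frequencies that alias to 19.44 MHz are k·fs ± 19.44 MHz for integer k ≥ 0.
k=0: 19.44 MHz.
k=1: 24.4 MHz, 63.28 MHz.
k=2: 68.24 MHz, 107.12 MHz.
k=3: 112.08 MHz, 150.96 MHz.
Within [47.14 MHz, 108.28 MHz]: 63.28 MHz, 68.24 MHz, 107.12 MHz.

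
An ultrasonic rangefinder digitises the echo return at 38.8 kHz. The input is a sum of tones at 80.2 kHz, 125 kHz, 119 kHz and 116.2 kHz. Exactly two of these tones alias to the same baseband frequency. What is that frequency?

fs/2 = 19.4 kHz.
80.2 kHz mod fs = 2.6 kHz.
2.6 kHz ≤ fs/2 = 19.4 kHz, appears at 2.6 kHz.
125 kHz mod fs = 8.6 kHz.
8.6 kHz ≤ fs/2 = 19.4 kHz, appears at 8.6 kHz.
119 kHz mod fs = 2.6 kHz.
2.6 kHz ≤ fs/2 = 19.4 kHz, appears at 2.6 kHz.
116.2 kHz mod fs = 38.6 kHz.
38.6 kHz > fs/2 = 19.4 kHz, folds to fs − 38.6 kHz = 0.2 kHz.
80.2 kHz and 119 kHz both map to 2.6 kHz.

2.6 kHz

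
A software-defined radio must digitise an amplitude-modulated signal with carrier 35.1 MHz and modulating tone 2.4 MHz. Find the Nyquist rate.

75 MHz

AM sidebands sit at fc ± fm = 32.7 MHz and 37.5 MHz.
Highest-frequency component: 37.5 MHz.
Nyquist rate = 2 × 37.5 MHz = 75 MHz.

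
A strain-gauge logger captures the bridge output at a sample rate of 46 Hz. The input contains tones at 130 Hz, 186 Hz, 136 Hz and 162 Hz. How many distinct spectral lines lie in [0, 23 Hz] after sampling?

fs/2 = 23 Hz.
130 Hz mod fs = 38 Hz.
38 Hz > fs/2 = 23 Hz, folds to fs − 38 Hz = 8 Hz.
186 Hz mod fs = 2 Hz.
2 Hz ≤ fs/2 = 23 Hz, appears at 2 Hz.
136 Hz mod fs = 44 Hz.
44 Hz > fs/2 = 23 Hz, folds to fs − 44 Hz = 2 Hz.
162 Hz mod fs = 24 Hz.
24 Hz > fs/2 = 23 Hz, folds to fs − 24 Hz = 22 Hz.
Distinct values: {2 Hz, 8 Hz, 22 Hz} → 3.

3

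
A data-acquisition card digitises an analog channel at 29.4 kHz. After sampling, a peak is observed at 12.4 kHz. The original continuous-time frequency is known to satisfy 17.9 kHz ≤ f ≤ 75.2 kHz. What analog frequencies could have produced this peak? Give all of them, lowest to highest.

Frequencies that alias to 12.4 kHz are k·fs ± 12.4 kHz for integer k ≥ 0.
k=0: 12.4 kHz.
k=1: 17 kHz, 41.8 kHz.
k=2: 46.4 kHz, 71.2 kHz.
k=3: 75.8 kHz, 100.6 kHz.
Within [17.9 kHz, 75.2 kHz]: 41.8 kHz, 46.4 kHz, 71.2 kHz.

41.8 kHz, 46.4 kHz, 71.2 kHz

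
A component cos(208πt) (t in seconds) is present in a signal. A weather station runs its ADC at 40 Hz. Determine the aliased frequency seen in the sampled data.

16 Hz

ω = 208π rad/s → f = ω/(2π) = 104 Hz.
104 Hz mod fs = 24 Hz.
24 Hz > fs/2 = 20 Hz, folds to fs − 24 Hz = 16 Hz.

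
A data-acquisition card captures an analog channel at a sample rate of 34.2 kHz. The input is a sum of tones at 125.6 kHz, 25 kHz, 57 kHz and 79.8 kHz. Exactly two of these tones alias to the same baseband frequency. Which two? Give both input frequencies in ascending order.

fs/2 = 17.1 kHz.
125.6 kHz mod fs = 23 kHz.
23 kHz > fs/2 = 17.1 kHz, folds to fs − 23 kHz = 11.2 kHz.
25 kHz > fs/2 = 17.1 kHz, folds to fs − 25 kHz = 9.2 kHz.
57 kHz mod fs = 22.8 kHz.
22.8 kHz > fs/2 = 17.1 kHz, folds to fs − 22.8 kHz = 11.4 kHz.
79.8 kHz mod fs = 11.4 kHz.
11.4 kHz ≤ fs/2 = 17.1 kHz, appears at 11.4 kHz.
57 kHz and 79.8 kHz both map to 11.4 kHz.

57 kHz, 79.8 kHz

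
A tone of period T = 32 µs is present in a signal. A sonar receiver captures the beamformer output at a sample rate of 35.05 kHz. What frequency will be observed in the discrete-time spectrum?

T = 32 µs → f = 1/T = 31.25 kHz.
31.25 kHz > fs/2 = 17.525 kHz, folds to fs − 31.25 kHz = 3.8 kHz.

3.8 kHz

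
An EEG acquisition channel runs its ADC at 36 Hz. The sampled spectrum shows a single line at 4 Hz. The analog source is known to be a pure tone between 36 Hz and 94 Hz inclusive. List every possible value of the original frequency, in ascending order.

Frequencies that alias to 4 Hz are k·fs ± 4 Hz for integer k ≥ 0.
k=0: 4 Hz.
k=1: 32 Hz, 40 Hz.
k=2: 68 Hz, 76 Hz.
k=3: 104 Hz, 112 Hz.
Within [36 Hz, 94 Hz]: 40 Hz, 68 Hz, 76 Hz.

40 Hz, 68 Hz, 76 Hz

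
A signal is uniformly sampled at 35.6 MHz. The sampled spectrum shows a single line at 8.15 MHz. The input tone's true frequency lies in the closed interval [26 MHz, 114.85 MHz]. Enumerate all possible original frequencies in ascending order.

Frequencies that alias to 8.15 MHz are k·fs ± 8.15 MHz for integer k ≥ 0.
k=0: 8.15 MHz.
k=1: 27.45 MHz, 43.75 MHz.
k=2: 63.05 MHz, 79.35 MHz.
k=3: 98.65 MHz, 114.95 MHz.
k=4: 134.25 MHz, 150.55 MHz.
Within [26 MHz, 114.85 MHz]: 27.45 MHz, 43.75 MHz, 63.05 MHz, 79.35 MHz, 98.65 MHz.

27.45 MHz, 43.75 MHz, 63.05 MHz, 79.35 MHz, 98.65 MHz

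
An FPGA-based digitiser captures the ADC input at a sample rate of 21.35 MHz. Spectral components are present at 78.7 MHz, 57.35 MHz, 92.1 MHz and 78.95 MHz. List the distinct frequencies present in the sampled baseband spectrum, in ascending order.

6.45 MHz, 6.7 MHz

fs/2 = 10.675 MHz.
78.7 MHz mod fs = 14.65 MHz.
14.65 MHz > fs/2 = 10.675 MHz, folds to fs − 14.65 MHz = 6.7 MHz.
57.35 MHz mod fs = 14.65 MHz.
14.65 MHz > fs/2 = 10.675 MHz, folds to fs − 14.65 MHz = 6.7 MHz.
92.1 MHz mod fs = 6.7 MHz.
6.7 MHz ≤ fs/2 = 10.675 MHz, appears at 6.7 MHz.
78.95 MHz mod fs = 14.9 MHz.
14.9 MHz > fs/2 = 10.675 MHz, folds to fs − 14.9 MHz = 6.45 MHz.
Distinct values: {6.45 MHz, 6.7 MHz}.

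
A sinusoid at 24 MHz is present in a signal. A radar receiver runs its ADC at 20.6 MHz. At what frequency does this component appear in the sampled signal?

24 MHz mod fs = 3.4 MHz.
3.4 MHz ≤ fs/2 = 10.3 MHz, appears at 3.4 MHz.

3.4 MHz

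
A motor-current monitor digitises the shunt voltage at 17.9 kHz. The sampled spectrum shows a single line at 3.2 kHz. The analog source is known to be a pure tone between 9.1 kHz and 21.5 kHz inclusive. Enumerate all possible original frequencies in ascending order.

14.7 kHz, 21.1 kHz

Frequencies that alias to 3.2 kHz are k·fs ± 3.2 kHz for integer k ≥ 0.
k=0: 3.2 kHz.
k=1: 14.7 kHz, 21.1 kHz.
k=2: 32.6 kHz, 39 kHz.
Within [9.1 kHz, 21.5 kHz]: 14.7 kHz, 21.1 kHz.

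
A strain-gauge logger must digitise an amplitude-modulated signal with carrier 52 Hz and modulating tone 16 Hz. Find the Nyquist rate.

AM sidebands sit at fc ± fm = 36 Hz and 68 Hz.
Highest-frequency component: 68 Hz.
Nyquist rate = 2 × 68 Hz = 136 Hz.

136 Hz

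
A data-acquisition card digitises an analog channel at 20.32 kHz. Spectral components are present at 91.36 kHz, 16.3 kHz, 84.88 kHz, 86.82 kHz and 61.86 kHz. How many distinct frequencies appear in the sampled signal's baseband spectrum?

fs/2 = 10.16 kHz.
91.36 kHz mod fs = 10.08 kHz.
10.08 kHz ≤ fs/2 = 10.16 kHz, appears at 10.08 kHz.
16.3 kHz > fs/2 = 10.16 kHz, folds to fs − 16.3 kHz = 4.02 kHz.
84.88 kHz mod fs = 3.6 kHz.
3.6 kHz ≤ fs/2 = 10.16 kHz, appears at 3.6 kHz.
86.82 kHz mod fs = 5.54 kHz.
5.54 kHz ≤ fs/2 = 10.16 kHz, appears at 5.54 kHz.
61.86 kHz mod fs = 0.9 kHz.
0.9 kHz ≤ fs/2 = 10.16 kHz, appears at 0.9 kHz.
Distinct values: {0.9 kHz, 3.6 kHz, 4.02 kHz, 5.54 kHz, 10.08 kHz} → 5.

5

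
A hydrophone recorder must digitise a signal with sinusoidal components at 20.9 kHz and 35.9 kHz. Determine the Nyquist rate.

71.8 kHz

Highest-frequency component: 35.9 kHz.
Nyquist rate = 2 × 35.9 kHz = 71.8 kHz.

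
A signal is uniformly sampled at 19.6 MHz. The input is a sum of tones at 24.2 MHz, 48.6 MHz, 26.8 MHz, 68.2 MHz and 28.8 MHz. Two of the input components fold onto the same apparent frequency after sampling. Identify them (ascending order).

48.6 MHz, 68.2 MHz

fs/2 = 9.8 MHz.
24.2 MHz mod fs = 4.6 MHz.
4.6 MHz ≤ fs/2 = 9.8 MHz, appears at 4.6 MHz.
48.6 MHz mod fs = 9.4 MHz.
9.4 MHz ≤ fs/2 = 9.8 MHz, appears at 9.4 MHz.
26.8 MHz mod fs = 7.2 MHz.
7.2 MHz ≤ fs/2 = 9.8 MHz, appears at 7.2 MHz.
68.2 MHz mod fs = 9.4 MHz.
9.4 MHz ≤ fs/2 = 9.8 MHz, appears at 9.4 MHz.
28.8 MHz mod fs = 9.2 MHz.
9.2 MHz ≤ fs/2 = 9.8 MHz, appears at 9.2 MHz.
48.6 MHz and 68.2 MHz both map to 9.4 MHz.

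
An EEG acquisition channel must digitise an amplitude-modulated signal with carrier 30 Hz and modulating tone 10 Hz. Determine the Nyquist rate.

AM sidebands sit at fc ± fm = 20 Hz and 40 Hz.
Highest-frequency component: 40 Hz.
Nyquist rate = 2 × 40 Hz = 80 Hz.

80 Hz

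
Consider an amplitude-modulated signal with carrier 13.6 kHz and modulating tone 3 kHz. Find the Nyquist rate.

AM sidebands sit at fc ± fm = 10.6 kHz and 16.6 kHz.
Highest-frequency component: 16.6 kHz.
Nyquist rate = 2 × 16.6 kHz = 33.2 kHz.

33.2 kHz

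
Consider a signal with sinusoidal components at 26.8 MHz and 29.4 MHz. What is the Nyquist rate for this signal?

Highest-frequency component: 29.4 MHz.
Nyquist rate = 2 × 29.4 MHz = 58.8 MHz.

58.8 MHz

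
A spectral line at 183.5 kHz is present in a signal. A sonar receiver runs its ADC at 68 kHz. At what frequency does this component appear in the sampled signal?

20.5 kHz

183.5 kHz mod fs = 47.5 kHz.
47.5 kHz > fs/2 = 34 kHz, folds to fs − 47.5 kHz = 20.5 kHz.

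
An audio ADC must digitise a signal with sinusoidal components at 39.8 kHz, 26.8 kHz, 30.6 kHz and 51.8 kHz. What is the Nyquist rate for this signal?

Highest-frequency component: 51.8 kHz.
Nyquist rate = 2 × 51.8 kHz = 103.6 kHz.

103.6 kHz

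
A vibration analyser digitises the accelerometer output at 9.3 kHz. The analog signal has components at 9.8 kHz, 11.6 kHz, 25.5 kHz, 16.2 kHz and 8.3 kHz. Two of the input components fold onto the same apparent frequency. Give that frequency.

2.4 kHz

fs/2 = 4.65 kHz.
9.8 kHz mod fs = 0.5 kHz.
0.5 kHz ≤ fs/2 = 4.65 kHz, appears at 0.5 kHz.
11.6 kHz mod fs = 2.3 kHz.
2.3 kHz ≤ fs/2 = 4.65 kHz, appears at 2.3 kHz.
25.5 kHz mod fs = 6.9 kHz.
6.9 kHz > fs/2 = 4.65 kHz, folds to fs − 6.9 kHz = 2.4 kHz.
16.2 kHz mod fs = 6.9 kHz.
6.9 kHz > fs/2 = 4.65 kHz, folds to fs − 6.9 kHz = 2.4 kHz.
8.3 kHz > fs/2 = 4.65 kHz, folds to fs − 8.3 kHz = 1 kHz.
16.2 kHz and 25.5 kHz both map to 2.4 kHz.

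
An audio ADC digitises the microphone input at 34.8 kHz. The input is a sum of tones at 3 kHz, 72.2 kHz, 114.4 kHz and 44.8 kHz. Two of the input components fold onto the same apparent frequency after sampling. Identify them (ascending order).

44.8 kHz, 114.4 kHz

fs/2 = 17.4 kHz.
3 kHz ≤ fs/2 = 17.4 kHz, passes unchanged.
72.2 kHz mod fs = 2.6 kHz.
2.6 kHz ≤ fs/2 = 17.4 kHz, appears at 2.6 kHz.
114.4 kHz mod fs = 10 kHz.
10 kHz ≤ fs/2 = 17.4 kHz, appears at 10 kHz.
44.8 kHz mod fs = 10 kHz.
10 kHz ≤ fs/2 = 17.4 kHz, appears at 10 kHz.
44.8 kHz and 114.4 kHz both map to 10 kHz.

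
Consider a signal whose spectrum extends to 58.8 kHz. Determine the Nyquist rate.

117.6 kHz

Nyquist rate = 2 × 58.8 kHz = 117.6 kHz.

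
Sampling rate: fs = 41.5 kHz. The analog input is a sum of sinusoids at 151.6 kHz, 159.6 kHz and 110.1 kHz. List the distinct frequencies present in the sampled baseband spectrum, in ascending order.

fs/2 = 20.75 kHz.
151.6 kHz mod fs = 27.1 kHz.
27.1 kHz > fs/2 = 20.75 kHz, folds to fs − 27.1 kHz = 14.4 kHz.
159.6 kHz mod fs = 35.1 kHz.
35.1 kHz > fs/2 = 20.75 kHz, folds to fs − 35.1 kHz = 6.4 kHz.
110.1 kHz mod fs = 27.1 kHz.
27.1 kHz > fs/2 = 20.75 kHz, folds to fs − 27.1 kHz = 14.4 kHz.
Distinct values: {6.4 kHz, 14.4 kHz}.

6.4 kHz, 14.4 kHz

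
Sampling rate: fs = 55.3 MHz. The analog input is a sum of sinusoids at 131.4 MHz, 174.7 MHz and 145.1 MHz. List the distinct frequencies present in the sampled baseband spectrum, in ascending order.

8.8 MHz, 20.8 MHz

fs/2 = 27.65 MHz.
131.4 MHz mod fs = 20.8 MHz.
20.8 MHz ≤ fs/2 = 27.65 MHz, appears at 20.8 MHz.
174.7 MHz mod fs = 8.8 MHz.
8.8 MHz ≤ fs/2 = 27.65 MHz, appears at 8.8 MHz.
145.1 MHz mod fs = 34.5 MHz.
34.5 MHz > fs/2 = 27.65 MHz, folds to fs − 34.5 MHz = 20.8 MHz.
Distinct values: {8.8 MHz, 20.8 MHz}.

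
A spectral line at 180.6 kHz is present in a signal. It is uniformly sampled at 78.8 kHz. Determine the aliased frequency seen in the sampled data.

180.6 kHz mod fs = 23 kHz.
23 kHz ≤ fs/2 = 39.4 kHz, appears at 23 kHz.

23 kHz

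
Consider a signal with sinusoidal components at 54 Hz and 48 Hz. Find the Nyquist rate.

Highest-frequency component: 54 Hz.
Nyquist rate = 2 × 54 Hz = 108 Hz.

108 Hz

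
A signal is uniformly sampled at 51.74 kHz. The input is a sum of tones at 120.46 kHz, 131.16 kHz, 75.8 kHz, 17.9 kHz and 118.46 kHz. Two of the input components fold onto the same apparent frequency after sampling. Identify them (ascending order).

75.8 kHz, 131.16 kHz

fs/2 = 25.87 kHz.
120.46 kHz mod fs = 16.98 kHz.
16.98 kHz ≤ fs/2 = 25.87 kHz, appears at 16.98 kHz.
131.16 kHz mod fs = 27.68 kHz.
27.68 kHz > fs/2 = 25.87 kHz, folds to fs − 27.68 kHz = 24.06 kHz.
75.8 kHz mod fs = 24.06 kHz.
24.06 kHz ≤ fs/2 = 25.87 kHz, appears at 24.06 kHz.
17.9 kHz ≤ fs/2 = 25.87 kHz, passes unchanged.
118.46 kHz mod fs = 14.98 kHz.
14.98 kHz ≤ fs/2 = 25.87 kHz, appears at 14.98 kHz.
75.8 kHz and 131.16 kHz both map to 24.06 kHz.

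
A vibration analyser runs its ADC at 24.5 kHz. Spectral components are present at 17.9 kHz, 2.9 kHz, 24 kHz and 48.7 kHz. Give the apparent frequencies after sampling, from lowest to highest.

fs/2 = 12.25 kHz.
17.9 kHz > fs/2 = 12.25 kHz, folds to fs − 17.9 kHz = 6.6 kHz.
2.9 kHz ≤ fs/2 = 12.25 kHz, passes unchanged.
24 kHz > fs/2 = 12.25 kHz, folds to fs − 24 kHz = 0.5 kHz.
48.7 kHz mod fs = 24.2 kHz.
24.2 kHz > fs/2 = 12.25 kHz, folds to fs − 24.2 kHz = 0.3 kHz.
Distinct values: {0.3 kHz, 0.5 kHz, 2.9 kHz, 6.6 kHz}.

0.3 kHz, 0.5 kHz, 2.9 kHz, 6.6 kHz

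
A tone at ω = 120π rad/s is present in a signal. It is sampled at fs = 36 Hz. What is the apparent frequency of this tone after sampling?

ω = 120π rad/s → f = ω/(2π) = 60 Hz.
60 Hz mod fs = 24 Hz.
24 Hz > fs/2 = 18 Hz, folds to fs − 24 Hz = 12 Hz.

12 Hz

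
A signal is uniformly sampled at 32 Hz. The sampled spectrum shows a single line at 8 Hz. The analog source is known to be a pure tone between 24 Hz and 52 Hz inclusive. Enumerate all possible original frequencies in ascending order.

24 Hz, 40 Hz

Frequencies that alias to 8 Hz are k·fs ± 8 Hz for integer k ≥ 0.
k=0: 8 Hz.
k=1: 24 Hz, 40 Hz.
k=2: 56 Hz, 72 Hz.
Within [24 Hz, 52 Hz]: 24 Hz, 40 Hz.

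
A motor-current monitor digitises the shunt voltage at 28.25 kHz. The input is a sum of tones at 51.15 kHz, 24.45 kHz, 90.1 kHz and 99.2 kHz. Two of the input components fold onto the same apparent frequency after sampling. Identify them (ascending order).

51.15 kHz, 90.1 kHz

fs/2 = 14.125 kHz.
51.15 kHz mod fs = 22.9 kHz.
22.9 kHz > fs/2 = 14.125 kHz, folds to fs − 22.9 kHz = 5.35 kHz.
24.45 kHz > fs/2 = 14.125 kHz, folds to fs − 24.45 kHz = 3.8 kHz.
90.1 kHz mod fs = 5.35 kHz.
5.35 kHz ≤ fs/2 = 14.125 kHz, appears at 5.35 kHz.
99.2 kHz mod fs = 14.45 kHz.
14.45 kHz > fs/2 = 14.125 kHz, folds to fs − 14.45 kHz = 13.8 kHz.
51.15 kHz and 90.1 kHz both map to 5.35 kHz.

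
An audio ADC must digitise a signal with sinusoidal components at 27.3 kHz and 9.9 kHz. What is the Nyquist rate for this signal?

Highest-frequency component: 27.3 kHz.
Nyquist rate = 2 × 27.3 kHz = 54.6 kHz.

54.6 kHz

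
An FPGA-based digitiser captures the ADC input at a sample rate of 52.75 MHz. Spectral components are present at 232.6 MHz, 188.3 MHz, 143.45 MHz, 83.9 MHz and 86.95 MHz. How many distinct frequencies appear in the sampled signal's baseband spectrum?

fs/2 = 26.375 MHz.
232.6 MHz mod fs = 21.6 MHz.
21.6 MHz ≤ fs/2 = 26.375 MHz, appears at 21.6 MHz.
188.3 MHz mod fs = 30.05 MHz.
30.05 MHz > fs/2 = 26.375 MHz, folds to fs − 30.05 MHz = 22.7 MHz.
143.45 MHz mod fs = 37.95 MHz.
37.95 MHz > fs/2 = 26.375 MHz, folds to fs − 37.95 MHz = 14.8 MHz.
83.9 MHz mod fs = 31.15 MHz.
31.15 MHz > fs/2 = 26.375 MHz, folds to fs − 31.15 MHz = 21.6 MHz.
86.95 MHz mod fs = 34.2 MHz.
34.2 MHz > fs/2 = 26.375 MHz, folds to fs − 34.2 MHz = 18.55 MHz.
Distinct values: {14.8 MHz, 18.55 MHz, 21.6 MHz, 22.7 MHz} → 4.

4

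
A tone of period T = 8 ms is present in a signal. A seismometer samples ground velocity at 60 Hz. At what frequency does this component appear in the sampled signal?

T = 8 ms → f = 1/T = 125 Hz.
125 Hz mod fs = 5 Hz.
5 Hz ≤ fs/2 = 30 Hz, appears at 5 Hz.

5 Hz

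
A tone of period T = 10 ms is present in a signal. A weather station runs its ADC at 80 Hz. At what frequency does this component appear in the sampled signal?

20 Hz

T = 10 ms → f = 1/T = 100 Hz.
100 Hz mod fs = 20 Hz.
20 Hz ≤ fs/2 = 40 Hz, appears at 20 Hz.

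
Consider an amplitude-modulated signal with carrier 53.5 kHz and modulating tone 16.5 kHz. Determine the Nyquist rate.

140 kHz

AM sidebands sit at fc ± fm = 37 kHz and 70 kHz.
Highest-frequency component: 70 kHz.
Nyquist rate = 2 × 70 kHz = 140 kHz.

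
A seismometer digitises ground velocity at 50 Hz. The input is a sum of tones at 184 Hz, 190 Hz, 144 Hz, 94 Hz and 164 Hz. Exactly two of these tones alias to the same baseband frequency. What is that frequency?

6 Hz

fs/2 = 25 Hz.
184 Hz mod fs = 34 Hz.
34 Hz > fs/2 = 25 Hz, folds to fs − 34 Hz = 16 Hz.
190 Hz mod fs = 40 Hz.
40 Hz > fs/2 = 25 Hz, folds to fs − 40 Hz = 10 Hz.
144 Hz mod fs = 44 Hz.
44 Hz > fs/2 = 25 Hz, folds to fs − 44 Hz = 6 Hz.
94 Hz mod fs = 44 Hz.
44 Hz > fs/2 = 25 Hz, folds to fs − 44 Hz = 6 Hz.
164 Hz mod fs = 14 Hz.
14 Hz ≤ fs/2 = 25 Hz, appears at 14 Hz.
94 Hz and 144 Hz both map to 6 Hz.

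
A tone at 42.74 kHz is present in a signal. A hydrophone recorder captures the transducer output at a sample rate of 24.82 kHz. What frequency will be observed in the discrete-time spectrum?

6.9 kHz

42.74 kHz mod fs = 17.92 kHz.
17.92 kHz > fs/2 = 12.41 kHz, folds to fs − 17.92 kHz = 6.9 kHz.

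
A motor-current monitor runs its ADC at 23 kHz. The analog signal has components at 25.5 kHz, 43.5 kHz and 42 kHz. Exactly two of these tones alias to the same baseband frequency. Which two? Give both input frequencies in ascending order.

25.5 kHz, 43.5 kHz

fs/2 = 11.5 kHz.
25.5 kHz mod fs = 2.5 kHz.
2.5 kHz ≤ fs/2 = 11.5 kHz, appears at 2.5 kHz.
43.5 kHz mod fs = 20.5 kHz.
20.5 kHz > fs/2 = 11.5 kHz, folds to fs − 20.5 kHz = 2.5 kHz.
42 kHz mod fs = 19 kHz.
19 kHz > fs/2 = 11.5 kHz, folds to fs − 19 kHz = 4 kHz.
25.5 kHz and 43.5 kHz both map to 2.5 kHz.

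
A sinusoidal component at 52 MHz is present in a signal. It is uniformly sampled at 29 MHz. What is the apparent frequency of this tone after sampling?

52 MHz mod fs = 23 MHz.
23 MHz > fs/2 = 14.5 MHz, folds to fs − 23 MHz = 6 MHz.

6 MHz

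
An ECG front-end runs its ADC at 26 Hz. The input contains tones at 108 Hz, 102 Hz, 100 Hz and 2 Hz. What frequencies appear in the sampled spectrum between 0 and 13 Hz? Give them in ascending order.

fs/2 = 13 Hz.
108 Hz mod fs = 4 Hz.
4 Hz ≤ fs/2 = 13 Hz, appears at 4 Hz.
102 Hz mod fs = 24 Hz.
24 Hz > fs/2 = 13 Hz, folds to fs − 24 Hz = 2 Hz.
100 Hz mod fs = 22 Hz.
22 Hz > fs/2 = 13 Hz, folds to fs − 22 Hz = 4 Hz.
2 Hz ≤ fs/2 = 13 Hz, passes unchanged.
Distinct values: {2 Hz, 4 Hz}.

2 Hz, 4 Hz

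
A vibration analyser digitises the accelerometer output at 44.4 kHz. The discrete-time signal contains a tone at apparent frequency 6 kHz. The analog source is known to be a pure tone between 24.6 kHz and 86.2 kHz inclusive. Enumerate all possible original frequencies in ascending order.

Frequencies that alias to 6 kHz are k·fs ± 6 kHz for integer k ≥ 0.
k=0: 6 kHz.
k=1: 38.4 kHz, 50.4 kHz.
k=2: 82.8 kHz, 94.8 kHz.
k=3: 127.2 kHz, 139.2 kHz.
Within [24.6 kHz, 86.2 kHz]: 38.4 kHz, 50.4 kHz, 82.8 kHz.

38.4 kHz, 50.4 kHz, 82.8 kHz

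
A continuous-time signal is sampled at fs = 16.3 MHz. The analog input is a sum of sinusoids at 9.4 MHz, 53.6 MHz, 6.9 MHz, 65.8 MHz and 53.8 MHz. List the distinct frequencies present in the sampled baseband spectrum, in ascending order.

fs/2 = 8.15 MHz.
9.4 MHz > fs/2 = 8.15 MHz, folds to fs − 9.4 MHz = 6.9 MHz.
53.6 MHz mod fs = 4.7 MHz.
4.7 MHz ≤ fs/2 = 8.15 MHz, appears at 4.7 MHz.
6.9 MHz ≤ fs/2 = 8.15 MHz, passes unchanged.
65.8 MHz mod fs = 0.6 MHz.
0.6 MHz ≤ fs/2 = 8.15 MHz, appears at 0.6 MHz.
53.8 MHz mod fs = 4.9 MHz.
4.9 MHz ≤ fs/2 = 8.15 MHz, appears at 4.9 MHz.
Distinct values: {0.6 MHz, 4.7 MHz, 4.9 MHz, 6.9 MHz}.

0.6 MHz, 4.7 MHz, 4.9 MHz, 6.9 MHz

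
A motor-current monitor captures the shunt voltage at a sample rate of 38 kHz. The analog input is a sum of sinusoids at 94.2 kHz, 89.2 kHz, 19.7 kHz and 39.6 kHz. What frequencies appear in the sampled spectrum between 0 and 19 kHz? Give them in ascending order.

fs/2 = 19 kHz.
94.2 kHz mod fs = 18.2 kHz.
18.2 kHz ≤ fs/2 = 19 kHz, appears at 18.2 kHz.
89.2 kHz mod fs = 13.2 kHz.
13.2 kHz ≤ fs/2 = 19 kHz, appears at 13.2 kHz.
19.7 kHz > fs/2 = 19 kHz, folds to fs − 19.7 kHz = 18.3 kHz.
39.6 kHz mod fs = 1.6 kHz.
1.6 kHz ≤ fs/2 = 19 kHz, appears at 1.6 kHz.
Distinct values: {1.6 kHz, 13.2 kHz, 18.2 kHz, 18.3 kHz}.

1.6 kHz, 13.2 kHz, 18.2 kHz, 18.3 kHz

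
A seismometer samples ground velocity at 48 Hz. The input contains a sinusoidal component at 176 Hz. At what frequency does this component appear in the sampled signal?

176 Hz mod fs = 32 Hz.
32 Hz > fs/2 = 24 Hz, folds to fs − 32 Hz = 16 Hz.

16 Hz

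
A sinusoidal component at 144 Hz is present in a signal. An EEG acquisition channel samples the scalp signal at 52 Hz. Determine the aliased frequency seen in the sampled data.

12 Hz

144 Hz mod fs = 40 Hz.
40 Hz > fs/2 = 26 Hz, folds to fs − 40 Hz = 12 Hz.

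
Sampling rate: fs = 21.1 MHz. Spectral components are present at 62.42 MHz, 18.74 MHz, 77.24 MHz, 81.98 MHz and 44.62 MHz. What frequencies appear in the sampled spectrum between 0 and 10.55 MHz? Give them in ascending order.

fs/2 = 10.55 MHz.
62.42 MHz mod fs = 20.22 MHz.
20.22 MHz > fs/2 = 10.55 MHz, folds to fs − 20.22 MHz = 0.88 MHz.
18.74 MHz > fs/2 = 10.55 MHz, folds to fs − 18.74 MHz = 2.36 MHz.
77.24 MHz mod fs = 13.94 MHz.
13.94 MHz > fs/2 = 10.55 MHz, folds to fs − 13.94 MHz = 7.16 MHz.
81.98 MHz mod fs = 18.68 MHz.
18.68 MHz > fs/2 = 10.55 MHz, folds to fs − 18.68 MHz = 2.42 MHz.
44.62 MHz mod fs = 2.42 MHz.
2.42 MHz ≤ fs/2 = 10.55 MHz, appears at 2.42 MHz.
Distinct values: {0.88 MHz, 2.36 MHz, 2.42 MHz, 7.16 MHz}.

0.88 MHz, 2.36 MHz, 2.42 MHz, 7.16 MHz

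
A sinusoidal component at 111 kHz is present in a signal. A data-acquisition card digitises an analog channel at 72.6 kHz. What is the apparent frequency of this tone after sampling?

34.2 kHz

111 kHz mod fs = 38.4 kHz.
38.4 kHz > fs/2 = 36.3 kHz, folds to fs − 38.4 kHz = 34.2 kHz.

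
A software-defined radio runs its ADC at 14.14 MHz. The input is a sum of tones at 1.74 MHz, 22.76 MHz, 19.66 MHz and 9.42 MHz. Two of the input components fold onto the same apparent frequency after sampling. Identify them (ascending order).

fs/2 = 7.07 MHz.
1.74 MHz ≤ fs/2 = 7.07 MHz, passes unchanged.
22.76 MHz mod fs = 8.62 MHz.
8.62 MHz > fs/2 = 7.07 MHz, folds to fs − 8.62 MHz = 5.52 MHz.
19.66 MHz mod fs = 5.52 MHz.
5.52 MHz ≤ fs/2 = 7.07 MHz, appears at 5.52 MHz.
9.42 MHz > fs/2 = 7.07 MHz, folds to fs − 9.42 MHz = 4.72 MHz.
19.66 MHz and 22.76 MHz both map to 5.52 MHz.

19.66 MHz, 22.76 MHz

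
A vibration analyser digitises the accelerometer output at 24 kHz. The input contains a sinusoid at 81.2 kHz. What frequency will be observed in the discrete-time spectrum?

81.2 kHz mod fs = 9.2 kHz.
9.2 kHz ≤ fs/2 = 12 kHz, appears at 9.2 kHz.

9.2 kHz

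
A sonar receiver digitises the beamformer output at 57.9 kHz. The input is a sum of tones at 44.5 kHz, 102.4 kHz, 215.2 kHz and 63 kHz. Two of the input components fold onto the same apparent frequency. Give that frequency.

fs/2 = 28.95 kHz.
44.5 kHz > fs/2 = 28.95 kHz, folds to fs − 44.5 kHz = 13.4 kHz.
102.4 kHz mod fs = 44.5 kHz.
44.5 kHz > fs/2 = 28.95 kHz, folds to fs − 44.5 kHz = 13.4 kHz.
215.2 kHz mod fs = 41.5 kHz.
41.5 kHz > fs/2 = 28.95 kHz, folds to fs − 41.5 kHz = 16.4 kHz.
63 kHz mod fs = 5.1 kHz.
5.1 kHz ≤ fs/2 = 28.95 kHz, appears at 5.1 kHz.
44.5 kHz and 102.4 kHz both map to 13.4 kHz.

13.4 kHz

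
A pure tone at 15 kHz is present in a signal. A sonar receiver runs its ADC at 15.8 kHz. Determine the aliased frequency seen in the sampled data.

0.8 kHz

15 kHz > fs/2 = 7.9 kHz, folds to fs − 15 kHz = 0.8 kHz.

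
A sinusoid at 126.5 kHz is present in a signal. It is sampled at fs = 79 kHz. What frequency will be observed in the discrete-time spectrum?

31.5 kHz

126.5 kHz mod fs = 47.5 kHz.
47.5 kHz > fs/2 = 39.5 kHz, folds to fs − 47.5 kHz = 31.5 kHz.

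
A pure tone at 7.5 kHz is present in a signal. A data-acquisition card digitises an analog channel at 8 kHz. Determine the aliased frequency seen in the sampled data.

7.5 kHz > fs/2 = 4 kHz, folds to fs − 7.5 kHz = 0.5 kHz.

0.5 kHz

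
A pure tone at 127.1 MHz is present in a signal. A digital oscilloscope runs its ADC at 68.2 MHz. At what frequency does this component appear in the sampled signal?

127.1 MHz mod fs = 58.9 MHz.
58.9 MHz > fs/2 = 34.1 MHz, folds to fs − 58.9 MHz = 9.3 MHz.

9.3 MHz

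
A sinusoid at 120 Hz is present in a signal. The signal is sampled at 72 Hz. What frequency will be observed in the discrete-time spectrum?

24 Hz

120 Hz mod fs = 48 Hz.
48 Hz > fs/2 = 36 Hz, folds to fs − 48 Hz = 24 Hz.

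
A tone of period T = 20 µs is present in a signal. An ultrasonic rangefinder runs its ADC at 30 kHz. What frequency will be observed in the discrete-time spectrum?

10 kHz

T = 20 µs → f = 1/T = 50 kHz.
50 kHz mod fs = 20 kHz.
20 kHz > fs/2 = 15 kHz, folds to fs − 20 kHz = 10 kHz.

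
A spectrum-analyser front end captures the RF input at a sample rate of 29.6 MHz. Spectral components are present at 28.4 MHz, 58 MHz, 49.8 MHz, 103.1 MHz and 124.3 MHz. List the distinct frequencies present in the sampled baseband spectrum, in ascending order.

fs/2 = 14.8 MHz.
28.4 MHz > fs/2 = 14.8 MHz, folds to fs − 28.4 MHz = 1.2 MHz.
58 MHz mod fs = 28.4 MHz.
28.4 MHz > fs/2 = 14.8 MHz, folds to fs − 28.4 MHz = 1.2 MHz.
49.8 MHz mod fs = 20.2 MHz.
20.2 MHz > fs/2 = 14.8 MHz, folds to fs − 20.2 MHz = 9.4 MHz.
103.1 MHz mod fs = 14.3 MHz.
14.3 MHz ≤ fs/2 = 14.8 MHz, appears at 14.3 MHz.
124.3 MHz mod fs = 5.9 MHz.
5.9 MHz ≤ fs/2 = 14.8 MHz, appears at 5.9 MHz.
Distinct values: {1.2 MHz, 5.9 MHz, 9.4 MHz, 14.3 MHz}.

1.2 MHz, 5.9 MHz, 9.4 MHz, 14.3 MHz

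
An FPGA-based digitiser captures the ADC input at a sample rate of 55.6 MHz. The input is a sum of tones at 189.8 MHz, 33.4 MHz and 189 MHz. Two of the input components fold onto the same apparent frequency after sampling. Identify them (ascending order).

fs/2 = 27.8 MHz.
189.8 MHz mod fs = 23 MHz.
23 MHz ≤ fs/2 = 27.8 MHz, appears at 23 MHz.
33.4 MHz > fs/2 = 27.8 MHz, folds to fs − 33.4 MHz = 22.2 MHz.
189 MHz mod fs = 22.2 MHz.
22.2 MHz ≤ fs/2 = 27.8 MHz, appears at 22.2 MHz.
33.4 MHz and 189 MHz both map to 22.2 MHz.

33.4 MHz, 189 MHz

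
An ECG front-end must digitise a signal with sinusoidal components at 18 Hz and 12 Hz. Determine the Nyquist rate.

Highest-frequency component: 18 Hz.
Nyquist rate = 2 × 18 Hz = 36 Hz.

36 Hz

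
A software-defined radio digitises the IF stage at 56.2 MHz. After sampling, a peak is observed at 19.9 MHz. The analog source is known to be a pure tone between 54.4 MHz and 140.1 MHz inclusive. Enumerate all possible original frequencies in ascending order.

76.1 MHz, 92.5 MHz, 132.3 MHz

Frequencies that alias to 19.9 MHz are k·fs ± 19.9 MHz for integer k ≥ 0.
k=0: 19.9 MHz.
k=1: 36.3 MHz, 76.1 MHz.
k=2: 92.5 MHz, 132.3 MHz.
k=3: 148.7 MHz, 188.5 MHz.
Within [54.4 MHz, 140.1 MHz]: 76.1 MHz, 92.5 MHz, 132.3 MHz.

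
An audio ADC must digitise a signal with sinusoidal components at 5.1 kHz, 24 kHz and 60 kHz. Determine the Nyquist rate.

120 kHz

Highest-frequency component: 60 kHz.
Nyquist rate = 2 × 60 kHz = 120 kHz.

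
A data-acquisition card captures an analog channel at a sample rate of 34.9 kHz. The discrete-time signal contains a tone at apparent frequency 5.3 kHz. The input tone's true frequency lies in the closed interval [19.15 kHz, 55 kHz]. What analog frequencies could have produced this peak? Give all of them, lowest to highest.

Frequencies that alias to 5.3 kHz are k·fs ± 5.3 kHz for integer k ≥ 0.
k=0: 5.3 kHz.
k=1: 29.6 kHz, 40.2 kHz.
k=2: 64.5 kHz, 75.1 kHz.
Within [19.15 kHz, 55 kHz]: 29.6 kHz, 40.2 kHz.

29.6 kHz, 40.2 kHz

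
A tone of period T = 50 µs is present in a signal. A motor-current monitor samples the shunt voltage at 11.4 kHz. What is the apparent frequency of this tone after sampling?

T = 50 µs → f = 1/T = 20 kHz.
20 kHz mod fs = 8.6 kHz.
8.6 kHz > fs/2 = 5.7 kHz, folds to fs − 8.6 kHz = 2.8 kHz.

2.8 kHz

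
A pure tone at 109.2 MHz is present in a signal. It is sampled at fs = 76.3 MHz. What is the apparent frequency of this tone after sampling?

32.9 MHz

109.2 MHz mod fs = 32.9 MHz.
32.9 MHz ≤ fs/2 = 38.15 MHz, appears at 32.9 MHz.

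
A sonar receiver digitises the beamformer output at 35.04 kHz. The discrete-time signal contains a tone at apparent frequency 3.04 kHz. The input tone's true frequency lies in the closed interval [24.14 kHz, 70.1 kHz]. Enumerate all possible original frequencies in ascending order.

Frequencies that alias to 3.04 kHz are k·fs ± 3.04 kHz for integer k ≥ 0.
k=0: 3.04 kHz.
k=1: 32 kHz, 38.08 kHz.
k=2: 67.04 kHz, 73.12 kHz.
k=3: 102.08 kHz, 108.16 kHz.
Within [24.14 kHz, 70.1 kHz]: 32 kHz, 38.08 kHz, 67.04 kHz.

32 kHz, 38.08 kHz, 67.04 kHz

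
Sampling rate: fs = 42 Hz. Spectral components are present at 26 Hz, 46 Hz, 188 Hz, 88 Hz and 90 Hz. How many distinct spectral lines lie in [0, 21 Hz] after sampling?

fs/2 = 21 Hz.
26 Hz > fs/2 = 21 Hz, folds to fs − 26 Hz = 16 Hz.
46 Hz mod fs = 4 Hz.
4 Hz ≤ fs/2 = 21 Hz, appears at 4 Hz.
188 Hz mod fs = 20 Hz.
20 Hz ≤ fs/2 = 21 Hz, appears at 20 Hz.
88 Hz mod fs = 4 Hz.
4 Hz ≤ fs/2 = 21 Hz, appears at 4 Hz.
90 Hz mod fs = 6 Hz.
6 Hz ≤ fs/2 = 21 Hz, appears at 6 Hz.
Distinct values: {4 Hz, 6 Hz, 16 Hz, 20 Hz} → 4.

4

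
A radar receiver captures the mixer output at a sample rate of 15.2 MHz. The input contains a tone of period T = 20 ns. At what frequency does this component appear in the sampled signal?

4.4 MHz

T = 20 ns → f = 1/T = 50 MHz.
50 MHz mod fs = 4.4 MHz.
4.4 MHz ≤ fs/2 = 7.6 MHz, appears at 4.4 MHz.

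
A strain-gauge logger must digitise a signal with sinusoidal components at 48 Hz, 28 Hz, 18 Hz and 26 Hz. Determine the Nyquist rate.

96 Hz

Highest-frequency component: 48 Hz.
Nyquist rate = 2 × 48 Hz = 96 Hz.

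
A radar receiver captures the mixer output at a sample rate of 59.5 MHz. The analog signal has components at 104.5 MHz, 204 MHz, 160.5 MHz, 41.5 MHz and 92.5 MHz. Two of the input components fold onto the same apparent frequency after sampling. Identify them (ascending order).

41.5 MHz, 160.5 MHz

fs/2 = 29.75 MHz.
104.5 MHz mod fs = 45 MHz.
45 MHz > fs/2 = 29.75 MHz, folds to fs − 45 MHz = 14.5 MHz.
204 MHz mod fs = 25.5 MHz.
25.5 MHz ≤ fs/2 = 29.75 MHz, appears at 25.5 MHz.
160.5 MHz mod fs = 41.5 MHz.
41.5 MHz > fs/2 = 29.75 MHz, folds to fs − 41.5 MHz = 18 MHz.
41.5 MHz > fs/2 = 29.75 MHz, folds to fs − 41.5 MHz = 18 MHz.
92.5 MHz mod fs = 33 MHz.
33 MHz > fs/2 = 29.75 MHz, folds to fs − 33 MHz = 26.5 MHz.
41.5 MHz and 160.5 MHz both map to 18 MHz.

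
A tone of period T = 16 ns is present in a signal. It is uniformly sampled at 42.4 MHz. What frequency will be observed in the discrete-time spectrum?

20.1 MHz

T = 16 ns → f = 1/T = 62.5 MHz.
62.5 MHz mod fs = 20.1 MHz.
20.1 MHz ≤ fs/2 = 21.2 MHz, appears at 20.1 MHz.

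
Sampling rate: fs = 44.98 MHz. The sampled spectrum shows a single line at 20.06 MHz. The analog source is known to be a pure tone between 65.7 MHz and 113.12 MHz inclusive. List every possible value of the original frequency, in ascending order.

69.9 MHz, 110.02 MHz

Frequencies that alias to 20.06 MHz are k·fs ± 20.06 MHz for integer k ≥ 0.
k=0: 20.06 MHz.
k=1: 24.92 MHz, 65.04 MHz.
k=2: 69.9 MHz, 110.02 MHz.
k=3: 114.88 MHz, 155 MHz.
Within [65.7 MHz, 113.12 MHz]: 69.9 MHz, 110.02 MHz.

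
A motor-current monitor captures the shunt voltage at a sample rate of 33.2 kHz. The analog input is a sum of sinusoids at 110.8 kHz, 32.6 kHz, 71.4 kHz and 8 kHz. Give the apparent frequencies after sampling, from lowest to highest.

fs/2 = 16.6 kHz.
110.8 kHz mod fs = 11.2 kHz.
11.2 kHz ≤ fs/2 = 16.6 kHz, appears at 11.2 kHz.
32.6 kHz > fs/2 = 16.6 kHz, folds to fs − 32.6 kHz = 0.6 kHz.
71.4 kHz mod fs = 5 kHz.
5 kHz ≤ fs/2 = 16.6 kHz, appears at 5 kHz.
8 kHz ≤ fs/2 = 16.6 kHz, passes unchanged.
Distinct values: {0.6 kHz, 5 kHz, 8 kHz, 11.2 kHz}.

0.6 kHz, 5 kHz, 8 kHz, 11.2 kHz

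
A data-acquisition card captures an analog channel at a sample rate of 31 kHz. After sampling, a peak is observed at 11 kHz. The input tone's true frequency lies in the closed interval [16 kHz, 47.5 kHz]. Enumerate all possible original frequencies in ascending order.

Frequencies that alias to 11 kHz are k·fs ± 11 kHz for integer k ≥ 0.
k=0: 11 kHz.
k=1: 20 kHz, 42 kHz.
k=2: 51 kHz, 73 kHz.
Within [16 kHz, 47.5 kHz]: 20 kHz, 42 kHz.

20 kHz, 42 kHz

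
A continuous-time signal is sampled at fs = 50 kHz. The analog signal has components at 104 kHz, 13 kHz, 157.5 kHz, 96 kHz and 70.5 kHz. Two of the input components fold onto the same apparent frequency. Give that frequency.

4 kHz

fs/2 = 25 kHz.
104 kHz mod fs = 4 kHz.
4 kHz ≤ fs/2 = 25 kHz, appears at 4 kHz.
13 kHz ≤ fs/2 = 25 kHz, passes unchanged.
157.5 kHz mod fs = 7.5 kHz.
7.5 kHz ≤ fs/2 = 25 kHz, appears at 7.5 kHz.
96 kHz mod fs = 46 kHz.
46 kHz > fs/2 = 25 kHz, folds to fs − 46 kHz = 4 kHz.
70.5 kHz mod fs = 20.5 kHz.
20.5 kHz ≤ fs/2 = 25 kHz, appears at 20.5 kHz.
96 kHz and 104 kHz both map to 4 kHz.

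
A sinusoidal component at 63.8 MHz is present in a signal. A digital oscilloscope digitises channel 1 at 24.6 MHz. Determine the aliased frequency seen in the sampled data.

63.8 MHz mod fs = 14.6 MHz.
14.6 MHz > fs/2 = 12.3 MHz, folds to fs − 14.6 MHz = 10 MHz.

10 MHz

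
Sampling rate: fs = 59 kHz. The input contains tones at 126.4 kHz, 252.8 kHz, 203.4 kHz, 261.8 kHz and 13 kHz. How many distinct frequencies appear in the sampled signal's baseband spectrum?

5

fs/2 = 29.5 kHz.
126.4 kHz mod fs = 8.4 kHz.
8.4 kHz ≤ fs/2 = 29.5 kHz, appears at 8.4 kHz.
252.8 kHz mod fs = 16.8 kHz.
16.8 kHz ≤ fs/2 = 29.5 kHz, appears at 16.8 kHz.
203.4 kHz mod fs = 26.4 kHz.
26.4 kHz ≤ fs/2 = 29.5 kHz, appears at 26.4 kHz.
261.8 kHz mod fs = 25.8 kHz.
25.8 kHz ≤ fs/2 = 29.5 kHz, appears at 25.8 kHz.
13 kHz ≤ fs/2 = 29.5 kHz, passes unchanged.
Distinct values: {8.4 kHz, 13 kHz, 16.8 kHz, 25.8 kHz, 26.4 kHz} → 5.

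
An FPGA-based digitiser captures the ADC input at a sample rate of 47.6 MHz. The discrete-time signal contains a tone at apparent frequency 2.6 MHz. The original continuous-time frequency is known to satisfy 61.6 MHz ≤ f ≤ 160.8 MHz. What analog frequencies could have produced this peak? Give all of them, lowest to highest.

Frequencies that alias to 2.6 MHz are k·fs ± 2.6 MHz for integer k ≥ 0.
k=0: 2.6 MHz.
k=1: 45 MHz, 50.2 MHz.
k=2: 92.6 MHz, 97.8 MHz.
k=3: 140.2 MHz, 145.4 MHz.
k=4: 187.8 MHz, 193 MHz.
Within [61.6 MHz, 160.8 MHz]: 92.6 MHz, 97.8 MHz, 140.2 MHz, 145.4 MHz.

92.6 MHz, 97.8 MHz, 140.2 MHz, 145.4 MHz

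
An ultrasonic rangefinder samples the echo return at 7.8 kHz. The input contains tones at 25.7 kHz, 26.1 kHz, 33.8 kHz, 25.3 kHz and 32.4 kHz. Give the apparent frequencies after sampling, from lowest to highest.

1.2 kHz, 1.9 kHz, 2.3 kHz, 2.6 kHz, 2.7 kHz

fs/2 = 3.9 kHz.
25.7 kHz mod fs = 2.3 kHz.
2.3 kHz ≤ fs/2 = 3.9 kHz, appears at 2.3 kHz.
26.1 kHz mod fs = 2.7 kHz.
2.7 kHz ≤ fs/2 = 3.9 kHz, appears at 2.7 kHz.
33.8 kHz mod fs = 2.6 kHz.
2.6 kHz ≤ fs/2 = 3.9 kHz, appears at 2.6 kHz.
25.3 kHz mod fs = 1.9 kHz.
1.9 kHz ≤ fs/2 = 3.9 kHz, appears at 1.9 kHz.
32.4 kHz mod fs = 1.2 kHz.
1.2 kHz ≤ fs/2 = 3.9 kHz, appears at 1.2 kHz.
Distinct values: {1.2 kHz, 1.9 kHz, 2.3 kHz, 2.6 kHz, 2.7 kHz}.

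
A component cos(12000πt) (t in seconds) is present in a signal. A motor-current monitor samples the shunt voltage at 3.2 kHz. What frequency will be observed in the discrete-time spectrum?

0.4 kHz

ω = 12000π rad/s → f = ω/(2π) = 6000 Hz = 6 kHz.
6 kHz mod fs = 2.8 kHz.
2.8 kHz > fs/2 = 1.6 kHz, folds to fs − 2.8 kHz = 0.4 kHz.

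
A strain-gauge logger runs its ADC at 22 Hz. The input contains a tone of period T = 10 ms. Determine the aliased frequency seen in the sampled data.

T = 10 ms → f = 1/T = 100 Hz.
100 Hz mod fs = 12 Hz.
12 Hz > fs/2 = 11 Hz, folds to fs − 12 Hz = 10 Hz.

10 Hz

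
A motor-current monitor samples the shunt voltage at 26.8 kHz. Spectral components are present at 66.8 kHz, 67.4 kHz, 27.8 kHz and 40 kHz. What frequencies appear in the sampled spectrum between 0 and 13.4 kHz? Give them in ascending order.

fs/2 = 13.4 kHz.
66.8 kHz mod fs = 13.2 kHz.
13.2 kHz ≤ fs/2 = 13.4 kHz, appears at 13.2 kHz.
67.4 kHz mod fs = 13.8 kHz.
13.8 kHz > fs/2 = 13.4 kHz, folds to fs − 13.8 kHz = 13 kHz.
27.8 kHz mod fs = 1 kHz.
1 kHz ≤ fs/2 = 13.4 kHz, appears at 1 kHz.
40 kHz mod fs = 13.2 kHz.
13.2 kHz ≤ fs/2 = 13.4 kHz, appears at 13.2 kHz.
Distinct values: {1 kHz, 13 kHz, 13.2 kHz}.

1 kHz, 13 kHz, 13.2 kHz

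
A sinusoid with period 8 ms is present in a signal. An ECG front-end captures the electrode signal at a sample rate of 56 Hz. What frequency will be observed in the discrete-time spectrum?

T = 8 ms → f = 1/T = 125 Hz.
125 Hz mod fs = 13 Hz.
13 Hz ≤ fs/2 = 28 Hz, appears at 13 Hz.

13 Hz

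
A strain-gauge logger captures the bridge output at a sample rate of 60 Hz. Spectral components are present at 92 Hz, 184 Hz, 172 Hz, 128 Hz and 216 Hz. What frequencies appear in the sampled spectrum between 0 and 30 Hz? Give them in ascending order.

fs/2 = 30 Hz.
92 Hz mod fs = 32 Hz.
32 Hz > fs/2 = 30 Hz, folds to fs − 32 Hz = 28 Hz.
184 Hz mod fs = 4 Hz.
4 Hz ≤ fs/2 = 30 Hz, appears at 4 Hz.
172 Hz mod fs = 52 Hz.
52 Hz > fs/2 = 30 Hz, folds to fs − 52 Hz = 8 Hz.
128 Hz mod fs = 8 Hz.
8 Hz ≤ fs/2 = 30 Hz, appears at 8 Hz.
216 Hz mod fs = 36 Hz.
36 Hz > fs/2 = 30 Hz, folds to fs − 36 Hz = 24 Hz.
Distinct values: {4 Hz, 8 Hz, 24 Hz, 28 Hz}.

4 Hz, 8 Hz, 24 Hz, 28 Hz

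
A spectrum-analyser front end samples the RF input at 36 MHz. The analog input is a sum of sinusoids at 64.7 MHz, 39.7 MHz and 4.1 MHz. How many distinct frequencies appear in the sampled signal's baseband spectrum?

fs/2 = 18 MHz.
64.7 MHz mod fs = 28.7 MHz.
28.7 MHz > fs/2 = 18 MHz, folds to fs − 28.7 MHz = 7.3 MHz.
39.7 MHz mod fs = 3.7 MHz.
3.7 MHz ≤ fs/2 = 18 MHz, appears at 3.7 MHz.
4.1 MHz ≤ fs/2 = 18 MHz, passes unchanged.
Distinct values: {3.7 MHz, 4.1 MHz, 7.3 MHz} → 3.

3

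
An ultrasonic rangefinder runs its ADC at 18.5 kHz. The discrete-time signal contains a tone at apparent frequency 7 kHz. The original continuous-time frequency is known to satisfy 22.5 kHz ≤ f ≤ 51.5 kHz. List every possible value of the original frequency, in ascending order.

Frequencies that alias to 7 kHz are k·fs ± 7 kHz for integer k ≥ 0.
k=0: 7 kHz.
k=1: 11.5 kHz, 25.5 kHz.
k=2: 30 kHz, 44 kHz.
k=3: 48.5 kHz, 62.5 kHz.
k=4: 67 kHz, 81 kHz.
Within [22.5 kHz, 51.5 kHz]: 25.5 kHz, 30 kHz, 44 kHz, 48.5 kHz.

25.5 kHz, 30 kHz, 44 kHz, 48.5 kHz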